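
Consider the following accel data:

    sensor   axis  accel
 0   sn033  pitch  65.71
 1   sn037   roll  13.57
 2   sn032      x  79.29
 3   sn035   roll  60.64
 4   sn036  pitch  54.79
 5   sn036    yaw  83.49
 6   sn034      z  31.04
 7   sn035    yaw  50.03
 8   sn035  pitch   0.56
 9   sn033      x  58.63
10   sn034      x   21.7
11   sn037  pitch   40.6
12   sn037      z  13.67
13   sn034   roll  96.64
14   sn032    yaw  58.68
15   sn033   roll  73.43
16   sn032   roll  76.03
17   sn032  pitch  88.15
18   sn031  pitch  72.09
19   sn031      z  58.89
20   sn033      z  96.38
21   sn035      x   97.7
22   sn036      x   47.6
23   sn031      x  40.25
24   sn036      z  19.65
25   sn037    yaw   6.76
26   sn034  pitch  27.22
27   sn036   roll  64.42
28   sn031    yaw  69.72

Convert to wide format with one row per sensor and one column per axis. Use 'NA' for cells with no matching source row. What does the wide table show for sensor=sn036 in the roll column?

The long row with sensor=sn036, axis=roll has accel=64.42.

64.42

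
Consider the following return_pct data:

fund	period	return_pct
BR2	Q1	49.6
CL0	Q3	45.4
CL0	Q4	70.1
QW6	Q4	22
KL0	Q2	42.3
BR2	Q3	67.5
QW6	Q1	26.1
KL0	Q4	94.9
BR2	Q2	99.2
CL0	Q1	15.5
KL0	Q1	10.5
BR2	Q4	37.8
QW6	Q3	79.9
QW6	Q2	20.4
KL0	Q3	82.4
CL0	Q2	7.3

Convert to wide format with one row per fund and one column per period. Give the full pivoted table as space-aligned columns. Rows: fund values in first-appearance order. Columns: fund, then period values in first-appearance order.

Columns: fund plus the 4 distinct period values (Q1, Q3, Q4, Q2).
For example, row BR2 column Q1 takes return_pct=49.6 from the long row (BR2, Q1).

fund  Q1    Q3    Q4    Q2  
BR2   49.6  67.5  37.8  99.2
CL0   15.5  45.4  70.1  7.3 
QW6   26.1  79.9  22    20.4
KL0   10.5  82.4  94.9  42.3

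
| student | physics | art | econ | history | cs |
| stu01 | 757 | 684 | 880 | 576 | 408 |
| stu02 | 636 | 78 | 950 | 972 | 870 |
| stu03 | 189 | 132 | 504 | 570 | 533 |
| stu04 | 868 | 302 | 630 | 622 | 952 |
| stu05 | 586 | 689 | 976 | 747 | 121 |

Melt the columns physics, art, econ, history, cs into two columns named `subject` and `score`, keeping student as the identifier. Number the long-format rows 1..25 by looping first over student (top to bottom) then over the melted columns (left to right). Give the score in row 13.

504

25 rows total (5 × 5). Row 13: index ⌊(13-1)/5⌋ = 2 into student → stu03; (13-1) mod 5 = 2 into the melted columns → econ.
So row 13 is (stu03, econ, 504); score = 504.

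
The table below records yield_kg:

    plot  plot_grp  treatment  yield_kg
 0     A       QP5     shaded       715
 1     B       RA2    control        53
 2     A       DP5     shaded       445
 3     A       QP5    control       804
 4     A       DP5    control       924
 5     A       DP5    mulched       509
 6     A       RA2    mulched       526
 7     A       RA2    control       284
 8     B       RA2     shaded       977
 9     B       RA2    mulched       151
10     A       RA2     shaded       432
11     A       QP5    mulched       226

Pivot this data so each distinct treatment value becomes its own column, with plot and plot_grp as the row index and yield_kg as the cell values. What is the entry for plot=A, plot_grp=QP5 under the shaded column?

715

Wide layout: rows indexed by plot and plot_grp, columns are the 3 distinct treatment values (shaded, control, mulched).
Cell (plot=A, plot_grp=QP5, treatment=shaded) draws from the long row where plot=A, plot_grp=QP5 and treatment=shaded, which has yield_kg=715.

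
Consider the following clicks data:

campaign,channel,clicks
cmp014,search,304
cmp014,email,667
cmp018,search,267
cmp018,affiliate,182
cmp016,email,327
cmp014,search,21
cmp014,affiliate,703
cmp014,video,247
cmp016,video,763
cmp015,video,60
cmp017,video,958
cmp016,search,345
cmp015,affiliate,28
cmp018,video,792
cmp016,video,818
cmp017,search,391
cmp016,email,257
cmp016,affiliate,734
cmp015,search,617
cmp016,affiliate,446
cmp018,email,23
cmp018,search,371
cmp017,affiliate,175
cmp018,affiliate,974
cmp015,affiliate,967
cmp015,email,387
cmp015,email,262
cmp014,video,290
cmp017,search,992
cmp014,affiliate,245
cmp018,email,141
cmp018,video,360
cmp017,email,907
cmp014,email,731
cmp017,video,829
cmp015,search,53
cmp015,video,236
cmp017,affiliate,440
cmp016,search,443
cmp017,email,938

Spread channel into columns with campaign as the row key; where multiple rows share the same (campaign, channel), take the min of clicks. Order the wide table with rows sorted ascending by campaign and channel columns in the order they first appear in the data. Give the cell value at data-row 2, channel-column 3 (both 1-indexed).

28

With rows sorted ascending by campaign, row 2 is campaign=cmp015. channel columns in first-appearance order: search, email, affiliate, video; column 3 is affiliate.
Long rows with campaign=cmp015, channel=affiliate: min(28, 967) = 28.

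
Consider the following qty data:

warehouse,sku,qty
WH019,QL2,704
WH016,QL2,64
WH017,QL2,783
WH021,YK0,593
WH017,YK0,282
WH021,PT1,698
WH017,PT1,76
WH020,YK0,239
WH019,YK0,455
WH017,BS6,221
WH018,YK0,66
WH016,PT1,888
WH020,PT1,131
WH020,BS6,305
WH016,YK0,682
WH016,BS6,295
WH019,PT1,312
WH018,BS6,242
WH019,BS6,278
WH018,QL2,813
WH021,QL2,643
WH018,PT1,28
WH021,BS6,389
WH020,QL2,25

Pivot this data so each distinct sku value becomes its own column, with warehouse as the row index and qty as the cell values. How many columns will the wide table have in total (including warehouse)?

5

1 column for warehouse plus 4 distinct sku values → 5 columns.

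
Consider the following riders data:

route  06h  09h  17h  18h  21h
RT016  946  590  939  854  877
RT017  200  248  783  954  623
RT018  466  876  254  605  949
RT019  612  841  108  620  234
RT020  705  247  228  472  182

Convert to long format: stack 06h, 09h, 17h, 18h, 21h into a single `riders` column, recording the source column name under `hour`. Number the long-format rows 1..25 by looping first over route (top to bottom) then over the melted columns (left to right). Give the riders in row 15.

25 rows total (5 × 5). Row 15: index ⌊(15-1)/5⌋ = 2 into route → RT018; (15-1) mod 5 = 4 into the melted columns → 21h.
So row 15 is (RT018, 21h, 949); riders = 949.

949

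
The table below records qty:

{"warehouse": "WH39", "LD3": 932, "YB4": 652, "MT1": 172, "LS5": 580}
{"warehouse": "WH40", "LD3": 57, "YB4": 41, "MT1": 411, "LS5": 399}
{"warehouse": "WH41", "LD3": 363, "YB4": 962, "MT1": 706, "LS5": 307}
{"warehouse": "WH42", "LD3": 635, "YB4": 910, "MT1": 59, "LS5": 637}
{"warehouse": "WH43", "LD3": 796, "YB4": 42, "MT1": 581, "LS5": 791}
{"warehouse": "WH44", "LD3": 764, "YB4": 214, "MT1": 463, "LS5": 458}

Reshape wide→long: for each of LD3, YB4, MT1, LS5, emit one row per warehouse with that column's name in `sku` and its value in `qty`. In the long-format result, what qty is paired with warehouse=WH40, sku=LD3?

Unpivoting turns each (warehouse, wide-column) pair into one long row.
The wide cell at row WH40, column LD3 holds 57, so the long row (WH40, LD3) has qty=57.

57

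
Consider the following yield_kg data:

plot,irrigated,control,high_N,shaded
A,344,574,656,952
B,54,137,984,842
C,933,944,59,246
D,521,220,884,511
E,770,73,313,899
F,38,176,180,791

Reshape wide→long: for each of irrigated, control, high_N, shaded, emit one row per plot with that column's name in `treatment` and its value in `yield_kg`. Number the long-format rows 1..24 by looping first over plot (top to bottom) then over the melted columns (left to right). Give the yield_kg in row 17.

24 rows total (6 × 4). Row 17: index ⌊(17-1)/4⌋ = 4 into plot → E; (17-1) mod 4 = 0 into the melted columns → irrigated.
So row 17 is (E, irrigated, 770); yield_kg = 770.

770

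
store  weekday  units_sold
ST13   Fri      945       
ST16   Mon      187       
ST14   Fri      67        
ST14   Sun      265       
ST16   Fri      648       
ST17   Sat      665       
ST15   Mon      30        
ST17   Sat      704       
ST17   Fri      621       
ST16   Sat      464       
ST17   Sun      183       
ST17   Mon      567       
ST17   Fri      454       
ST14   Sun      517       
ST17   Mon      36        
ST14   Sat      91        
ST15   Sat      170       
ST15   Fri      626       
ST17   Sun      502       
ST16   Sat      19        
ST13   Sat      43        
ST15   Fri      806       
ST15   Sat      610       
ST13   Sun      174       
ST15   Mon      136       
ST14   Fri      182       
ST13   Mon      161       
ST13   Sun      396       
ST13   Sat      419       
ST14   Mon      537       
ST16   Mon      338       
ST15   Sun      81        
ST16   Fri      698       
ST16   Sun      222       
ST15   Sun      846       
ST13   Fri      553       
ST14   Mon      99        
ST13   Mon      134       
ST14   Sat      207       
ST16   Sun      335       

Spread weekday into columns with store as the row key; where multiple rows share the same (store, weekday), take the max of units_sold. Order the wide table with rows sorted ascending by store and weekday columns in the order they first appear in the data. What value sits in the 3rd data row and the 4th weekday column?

With rows sorted ascending by store, row 3 is store=ST15. weekday columns in first-appearance order: Fri, Mon, Sun, Sat; column 4 is Sat.
Long rows with store=ST15, weekday=Sat: max(170, 610) = 610.

610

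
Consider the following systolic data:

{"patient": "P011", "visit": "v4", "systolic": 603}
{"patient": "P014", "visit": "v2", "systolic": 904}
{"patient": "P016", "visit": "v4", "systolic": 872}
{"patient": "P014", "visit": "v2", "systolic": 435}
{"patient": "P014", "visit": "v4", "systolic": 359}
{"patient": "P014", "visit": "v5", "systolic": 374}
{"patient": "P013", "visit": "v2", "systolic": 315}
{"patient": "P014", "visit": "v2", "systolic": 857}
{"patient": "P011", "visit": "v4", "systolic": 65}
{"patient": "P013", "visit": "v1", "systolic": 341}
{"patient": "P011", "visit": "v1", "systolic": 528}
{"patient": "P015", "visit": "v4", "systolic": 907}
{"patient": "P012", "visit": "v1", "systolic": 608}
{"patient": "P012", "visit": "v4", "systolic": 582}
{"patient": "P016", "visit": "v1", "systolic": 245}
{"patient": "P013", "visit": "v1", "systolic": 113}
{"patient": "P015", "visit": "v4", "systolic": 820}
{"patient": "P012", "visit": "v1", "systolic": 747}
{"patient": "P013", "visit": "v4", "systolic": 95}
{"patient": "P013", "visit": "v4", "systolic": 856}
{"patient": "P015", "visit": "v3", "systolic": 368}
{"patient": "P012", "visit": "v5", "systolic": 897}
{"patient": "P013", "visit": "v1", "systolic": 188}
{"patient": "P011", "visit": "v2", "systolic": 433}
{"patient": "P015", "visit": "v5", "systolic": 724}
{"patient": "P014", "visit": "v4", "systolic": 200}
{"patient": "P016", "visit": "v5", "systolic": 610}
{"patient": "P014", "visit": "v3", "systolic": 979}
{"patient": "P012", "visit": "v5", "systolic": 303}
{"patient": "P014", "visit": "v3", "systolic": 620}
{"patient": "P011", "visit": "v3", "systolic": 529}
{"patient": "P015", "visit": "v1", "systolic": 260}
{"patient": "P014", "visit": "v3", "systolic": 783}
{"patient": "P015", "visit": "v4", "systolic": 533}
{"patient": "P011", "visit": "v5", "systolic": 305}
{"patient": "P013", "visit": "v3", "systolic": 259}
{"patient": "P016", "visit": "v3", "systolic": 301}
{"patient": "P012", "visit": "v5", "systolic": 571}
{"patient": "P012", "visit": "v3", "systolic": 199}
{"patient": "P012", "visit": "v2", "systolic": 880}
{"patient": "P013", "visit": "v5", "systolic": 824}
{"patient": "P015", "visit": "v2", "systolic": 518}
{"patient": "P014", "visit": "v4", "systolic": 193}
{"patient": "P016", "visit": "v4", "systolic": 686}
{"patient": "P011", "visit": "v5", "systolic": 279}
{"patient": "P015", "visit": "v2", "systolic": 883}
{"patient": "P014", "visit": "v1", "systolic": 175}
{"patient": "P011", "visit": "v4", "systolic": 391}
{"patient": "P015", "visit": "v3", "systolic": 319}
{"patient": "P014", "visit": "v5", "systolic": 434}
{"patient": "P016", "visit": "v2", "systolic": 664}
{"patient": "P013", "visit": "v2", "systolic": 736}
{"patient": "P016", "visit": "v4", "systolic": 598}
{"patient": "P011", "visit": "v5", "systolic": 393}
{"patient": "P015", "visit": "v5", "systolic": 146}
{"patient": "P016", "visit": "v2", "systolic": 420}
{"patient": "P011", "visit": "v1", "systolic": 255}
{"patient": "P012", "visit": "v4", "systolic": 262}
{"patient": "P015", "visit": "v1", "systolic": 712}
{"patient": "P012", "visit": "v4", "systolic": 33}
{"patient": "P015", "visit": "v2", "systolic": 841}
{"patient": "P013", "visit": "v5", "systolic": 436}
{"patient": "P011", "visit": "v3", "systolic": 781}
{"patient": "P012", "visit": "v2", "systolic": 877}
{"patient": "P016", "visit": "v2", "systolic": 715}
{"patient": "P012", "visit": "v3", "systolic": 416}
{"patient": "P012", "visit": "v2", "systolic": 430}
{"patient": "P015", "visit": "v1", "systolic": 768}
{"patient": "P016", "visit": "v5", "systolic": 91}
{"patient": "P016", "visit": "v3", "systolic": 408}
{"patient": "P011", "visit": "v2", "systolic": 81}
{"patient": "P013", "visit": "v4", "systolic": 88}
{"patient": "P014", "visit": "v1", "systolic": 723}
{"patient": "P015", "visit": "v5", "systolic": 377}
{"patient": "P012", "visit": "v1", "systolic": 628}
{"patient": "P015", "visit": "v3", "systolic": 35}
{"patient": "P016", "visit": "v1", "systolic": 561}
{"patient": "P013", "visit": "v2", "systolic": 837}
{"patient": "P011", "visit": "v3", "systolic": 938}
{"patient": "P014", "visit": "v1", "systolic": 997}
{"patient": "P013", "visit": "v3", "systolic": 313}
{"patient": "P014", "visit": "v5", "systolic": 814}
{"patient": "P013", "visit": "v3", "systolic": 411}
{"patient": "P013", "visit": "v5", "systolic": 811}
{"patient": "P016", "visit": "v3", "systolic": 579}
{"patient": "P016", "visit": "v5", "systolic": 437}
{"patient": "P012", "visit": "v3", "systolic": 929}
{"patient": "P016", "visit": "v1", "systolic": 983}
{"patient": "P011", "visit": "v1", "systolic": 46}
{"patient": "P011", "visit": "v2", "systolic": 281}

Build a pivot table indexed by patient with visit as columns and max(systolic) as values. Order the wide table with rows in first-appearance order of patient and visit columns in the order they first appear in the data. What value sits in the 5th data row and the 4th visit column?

With rows in first-appearance order of patient, row 5 is patient=P015. visit columns in first-appearance order: v4, v2, v5, v1, v3; column 4 is v1.
Long rows with patient=P015, visit=v1: max(260, 712, 768) = 768.

768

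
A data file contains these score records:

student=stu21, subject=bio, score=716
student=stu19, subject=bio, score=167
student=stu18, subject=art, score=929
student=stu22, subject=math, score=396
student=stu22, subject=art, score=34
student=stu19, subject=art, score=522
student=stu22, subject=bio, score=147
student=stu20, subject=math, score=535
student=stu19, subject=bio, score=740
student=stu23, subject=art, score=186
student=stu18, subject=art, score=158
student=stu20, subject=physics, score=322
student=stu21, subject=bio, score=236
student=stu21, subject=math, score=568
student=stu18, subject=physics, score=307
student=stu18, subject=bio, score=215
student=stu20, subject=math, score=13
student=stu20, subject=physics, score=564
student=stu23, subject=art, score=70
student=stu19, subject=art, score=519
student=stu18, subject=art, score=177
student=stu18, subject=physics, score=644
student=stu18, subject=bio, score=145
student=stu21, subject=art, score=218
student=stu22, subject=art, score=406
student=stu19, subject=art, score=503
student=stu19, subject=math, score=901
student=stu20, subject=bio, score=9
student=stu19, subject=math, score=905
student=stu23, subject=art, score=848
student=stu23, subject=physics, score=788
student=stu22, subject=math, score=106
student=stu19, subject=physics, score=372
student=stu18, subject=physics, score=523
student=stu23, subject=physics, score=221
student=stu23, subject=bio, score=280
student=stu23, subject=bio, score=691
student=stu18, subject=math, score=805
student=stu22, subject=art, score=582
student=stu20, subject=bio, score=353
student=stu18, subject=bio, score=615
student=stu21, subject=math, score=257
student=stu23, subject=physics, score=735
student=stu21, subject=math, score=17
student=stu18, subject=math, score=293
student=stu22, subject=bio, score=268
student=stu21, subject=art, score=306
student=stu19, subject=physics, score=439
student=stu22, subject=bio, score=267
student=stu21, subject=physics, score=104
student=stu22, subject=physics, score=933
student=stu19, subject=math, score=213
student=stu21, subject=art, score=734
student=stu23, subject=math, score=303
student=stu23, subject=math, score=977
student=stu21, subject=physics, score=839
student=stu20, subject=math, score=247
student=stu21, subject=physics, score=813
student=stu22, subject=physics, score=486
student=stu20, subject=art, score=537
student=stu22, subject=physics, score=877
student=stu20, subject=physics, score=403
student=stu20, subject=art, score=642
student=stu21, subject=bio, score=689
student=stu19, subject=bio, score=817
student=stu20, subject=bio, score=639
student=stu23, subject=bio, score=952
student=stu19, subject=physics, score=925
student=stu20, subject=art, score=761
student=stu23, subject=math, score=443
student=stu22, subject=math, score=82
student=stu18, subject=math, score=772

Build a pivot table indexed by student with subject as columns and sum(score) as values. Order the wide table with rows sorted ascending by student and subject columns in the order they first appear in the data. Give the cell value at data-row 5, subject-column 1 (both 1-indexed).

682

With rows sorted ascending by student, row 5 is student=stu22. subject columns in first-appearance order: bio, art, math, physics; column 1 is bio.
Long rows with student=stu22, subject=bio: 147 + 268 + 267 = 682.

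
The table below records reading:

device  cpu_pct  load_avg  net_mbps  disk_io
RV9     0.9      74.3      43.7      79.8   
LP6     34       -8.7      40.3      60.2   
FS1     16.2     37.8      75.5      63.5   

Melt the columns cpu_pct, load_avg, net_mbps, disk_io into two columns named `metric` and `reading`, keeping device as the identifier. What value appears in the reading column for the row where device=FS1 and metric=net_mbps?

Unpivoting turns each (device, wide-column) pair into one long row.
The wide cell at row FS1, column net_mbps holds 75.5, so the long row (FS1, net_mbps) has reading=75.5.

75.5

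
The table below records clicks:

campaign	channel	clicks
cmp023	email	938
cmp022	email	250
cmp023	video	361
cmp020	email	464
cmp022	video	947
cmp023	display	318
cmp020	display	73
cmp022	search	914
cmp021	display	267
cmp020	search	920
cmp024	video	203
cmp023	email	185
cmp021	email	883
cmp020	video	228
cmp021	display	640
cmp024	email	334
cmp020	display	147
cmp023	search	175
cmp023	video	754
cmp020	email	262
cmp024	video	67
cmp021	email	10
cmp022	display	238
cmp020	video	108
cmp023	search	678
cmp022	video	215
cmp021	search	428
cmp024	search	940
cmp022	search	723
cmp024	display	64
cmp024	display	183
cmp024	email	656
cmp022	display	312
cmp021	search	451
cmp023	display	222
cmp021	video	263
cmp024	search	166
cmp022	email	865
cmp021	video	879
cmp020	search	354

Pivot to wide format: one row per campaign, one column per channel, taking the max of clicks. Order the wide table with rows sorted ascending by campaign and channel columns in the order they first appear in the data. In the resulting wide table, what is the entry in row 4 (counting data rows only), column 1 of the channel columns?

With rows sorted ascending by campaign, row 4 is campaign=cmp023. channel columns in first-appearance order: email, video, display, search; column 1 is email.
Long rows with campaign=cmp023, channel=email: max(938, 185) = 938.

938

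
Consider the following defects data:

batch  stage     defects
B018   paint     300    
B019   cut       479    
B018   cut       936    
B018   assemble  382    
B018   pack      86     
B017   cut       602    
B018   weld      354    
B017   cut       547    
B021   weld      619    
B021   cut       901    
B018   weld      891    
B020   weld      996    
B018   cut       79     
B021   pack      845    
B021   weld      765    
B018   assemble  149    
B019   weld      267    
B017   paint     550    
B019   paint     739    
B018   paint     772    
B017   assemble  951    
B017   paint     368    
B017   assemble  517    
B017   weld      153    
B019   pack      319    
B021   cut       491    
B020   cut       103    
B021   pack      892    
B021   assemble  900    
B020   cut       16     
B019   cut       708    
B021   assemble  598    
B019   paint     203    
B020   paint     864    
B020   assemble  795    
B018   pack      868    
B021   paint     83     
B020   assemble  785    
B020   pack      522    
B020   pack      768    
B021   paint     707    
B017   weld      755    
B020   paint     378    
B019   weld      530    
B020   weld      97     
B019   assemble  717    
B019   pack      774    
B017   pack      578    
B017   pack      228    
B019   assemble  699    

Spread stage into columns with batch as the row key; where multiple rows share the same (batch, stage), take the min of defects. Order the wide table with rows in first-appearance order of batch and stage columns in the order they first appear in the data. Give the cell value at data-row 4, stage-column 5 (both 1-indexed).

619

With rows in first-appearance order of batch, row 4 is batch=B021. stage columns in first-appearance order: paint, cut, assemble, pack, weld; column 5 is weld.
Long rows with batch=B021, stage=weld: min(619, 765) = 619.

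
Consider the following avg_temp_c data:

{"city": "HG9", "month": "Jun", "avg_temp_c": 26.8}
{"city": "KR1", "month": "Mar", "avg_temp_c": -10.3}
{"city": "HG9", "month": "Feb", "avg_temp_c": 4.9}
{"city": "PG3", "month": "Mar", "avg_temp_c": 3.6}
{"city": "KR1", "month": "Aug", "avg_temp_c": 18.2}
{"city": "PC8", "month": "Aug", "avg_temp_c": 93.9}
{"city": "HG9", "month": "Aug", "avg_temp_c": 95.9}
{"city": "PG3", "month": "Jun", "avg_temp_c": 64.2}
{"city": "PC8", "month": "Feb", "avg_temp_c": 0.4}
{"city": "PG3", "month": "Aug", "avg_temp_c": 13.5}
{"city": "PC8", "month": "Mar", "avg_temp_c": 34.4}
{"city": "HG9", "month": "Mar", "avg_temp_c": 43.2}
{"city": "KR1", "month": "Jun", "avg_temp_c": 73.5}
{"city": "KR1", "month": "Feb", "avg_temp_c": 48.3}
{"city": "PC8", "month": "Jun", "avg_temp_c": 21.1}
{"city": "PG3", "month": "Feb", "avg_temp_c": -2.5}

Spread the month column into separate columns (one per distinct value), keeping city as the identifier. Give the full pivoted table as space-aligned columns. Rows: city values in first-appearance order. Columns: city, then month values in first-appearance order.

city  Jun   Mar    Feb   Aug 
HG9   26.8  43.2   4.9   95.9
KR1   73.5  -10.3  48.3  18.2
PG3   64.2  3.6    -2.5  13.5
PC8   21.1  34.4   0.4   93.9

Columns: city plus the 4 distinct month values (Jun, Mar, Feb, Aug).
For example, row HG9 column Jun takes avg_temp_c=26.8 from the long row (HG9, Jun).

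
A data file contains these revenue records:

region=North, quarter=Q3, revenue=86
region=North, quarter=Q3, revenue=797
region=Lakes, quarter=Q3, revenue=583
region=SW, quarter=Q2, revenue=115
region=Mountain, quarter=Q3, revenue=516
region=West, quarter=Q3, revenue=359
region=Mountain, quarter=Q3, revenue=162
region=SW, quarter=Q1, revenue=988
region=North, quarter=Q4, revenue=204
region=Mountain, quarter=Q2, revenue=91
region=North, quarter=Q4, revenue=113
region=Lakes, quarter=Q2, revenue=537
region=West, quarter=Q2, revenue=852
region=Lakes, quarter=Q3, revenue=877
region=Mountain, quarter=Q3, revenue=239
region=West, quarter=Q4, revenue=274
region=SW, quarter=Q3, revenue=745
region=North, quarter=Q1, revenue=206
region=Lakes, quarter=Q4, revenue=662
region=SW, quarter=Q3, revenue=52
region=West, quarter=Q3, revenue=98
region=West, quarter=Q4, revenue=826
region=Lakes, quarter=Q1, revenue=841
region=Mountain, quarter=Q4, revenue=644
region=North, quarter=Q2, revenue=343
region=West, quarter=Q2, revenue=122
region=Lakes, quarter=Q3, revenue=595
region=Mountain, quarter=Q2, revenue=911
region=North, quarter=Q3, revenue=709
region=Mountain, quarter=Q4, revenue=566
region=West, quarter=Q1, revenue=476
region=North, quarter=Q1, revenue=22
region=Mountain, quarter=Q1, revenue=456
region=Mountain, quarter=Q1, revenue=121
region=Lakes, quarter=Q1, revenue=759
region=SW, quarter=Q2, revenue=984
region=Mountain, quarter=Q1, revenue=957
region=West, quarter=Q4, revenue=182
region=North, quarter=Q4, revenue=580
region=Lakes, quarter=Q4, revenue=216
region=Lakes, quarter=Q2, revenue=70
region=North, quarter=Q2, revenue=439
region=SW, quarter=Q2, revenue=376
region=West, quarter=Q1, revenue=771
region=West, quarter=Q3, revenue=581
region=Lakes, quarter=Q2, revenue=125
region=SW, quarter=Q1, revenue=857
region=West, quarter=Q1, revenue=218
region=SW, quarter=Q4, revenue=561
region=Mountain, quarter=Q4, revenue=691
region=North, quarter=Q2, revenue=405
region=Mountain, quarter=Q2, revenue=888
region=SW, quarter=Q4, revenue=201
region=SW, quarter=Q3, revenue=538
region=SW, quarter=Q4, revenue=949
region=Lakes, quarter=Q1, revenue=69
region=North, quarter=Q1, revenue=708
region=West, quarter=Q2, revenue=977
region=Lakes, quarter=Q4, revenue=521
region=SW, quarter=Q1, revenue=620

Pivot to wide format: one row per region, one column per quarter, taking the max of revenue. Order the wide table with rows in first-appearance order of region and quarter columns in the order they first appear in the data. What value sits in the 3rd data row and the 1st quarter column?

745

With rows in first-appearance order of region, row 3 is region=SW. quarter columns in first-appearance order: Q3, Q2, Q1, Q4; column 1 is Q3.
Long rows with region=SW, quarter=Q3: max(745, 52, 538) = 745.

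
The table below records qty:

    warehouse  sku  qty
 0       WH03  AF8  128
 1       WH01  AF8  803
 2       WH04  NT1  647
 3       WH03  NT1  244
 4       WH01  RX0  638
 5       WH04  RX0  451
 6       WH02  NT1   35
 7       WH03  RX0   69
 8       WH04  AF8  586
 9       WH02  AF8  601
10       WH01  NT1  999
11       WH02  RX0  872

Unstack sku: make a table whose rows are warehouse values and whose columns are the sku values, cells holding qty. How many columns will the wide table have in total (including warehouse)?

1 column for warehouse plus 3 distinct sku values → 4 columns.

4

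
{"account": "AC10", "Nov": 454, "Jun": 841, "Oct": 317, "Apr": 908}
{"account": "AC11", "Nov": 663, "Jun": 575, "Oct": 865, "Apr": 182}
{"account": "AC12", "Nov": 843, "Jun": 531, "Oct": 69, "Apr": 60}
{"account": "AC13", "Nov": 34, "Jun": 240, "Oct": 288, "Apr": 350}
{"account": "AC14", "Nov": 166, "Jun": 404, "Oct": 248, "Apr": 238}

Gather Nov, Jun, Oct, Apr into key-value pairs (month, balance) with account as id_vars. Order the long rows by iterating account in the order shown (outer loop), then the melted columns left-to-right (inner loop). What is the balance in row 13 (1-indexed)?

20 rows total (5 × 4). Row 13: index ⌊(13-1)/4⌋ = 3 into account → AC13; (13-1) mod 4 = 0 into the melted columns → Nov.
So row 13 is (AC13, Nov, 34); balance = 34.

34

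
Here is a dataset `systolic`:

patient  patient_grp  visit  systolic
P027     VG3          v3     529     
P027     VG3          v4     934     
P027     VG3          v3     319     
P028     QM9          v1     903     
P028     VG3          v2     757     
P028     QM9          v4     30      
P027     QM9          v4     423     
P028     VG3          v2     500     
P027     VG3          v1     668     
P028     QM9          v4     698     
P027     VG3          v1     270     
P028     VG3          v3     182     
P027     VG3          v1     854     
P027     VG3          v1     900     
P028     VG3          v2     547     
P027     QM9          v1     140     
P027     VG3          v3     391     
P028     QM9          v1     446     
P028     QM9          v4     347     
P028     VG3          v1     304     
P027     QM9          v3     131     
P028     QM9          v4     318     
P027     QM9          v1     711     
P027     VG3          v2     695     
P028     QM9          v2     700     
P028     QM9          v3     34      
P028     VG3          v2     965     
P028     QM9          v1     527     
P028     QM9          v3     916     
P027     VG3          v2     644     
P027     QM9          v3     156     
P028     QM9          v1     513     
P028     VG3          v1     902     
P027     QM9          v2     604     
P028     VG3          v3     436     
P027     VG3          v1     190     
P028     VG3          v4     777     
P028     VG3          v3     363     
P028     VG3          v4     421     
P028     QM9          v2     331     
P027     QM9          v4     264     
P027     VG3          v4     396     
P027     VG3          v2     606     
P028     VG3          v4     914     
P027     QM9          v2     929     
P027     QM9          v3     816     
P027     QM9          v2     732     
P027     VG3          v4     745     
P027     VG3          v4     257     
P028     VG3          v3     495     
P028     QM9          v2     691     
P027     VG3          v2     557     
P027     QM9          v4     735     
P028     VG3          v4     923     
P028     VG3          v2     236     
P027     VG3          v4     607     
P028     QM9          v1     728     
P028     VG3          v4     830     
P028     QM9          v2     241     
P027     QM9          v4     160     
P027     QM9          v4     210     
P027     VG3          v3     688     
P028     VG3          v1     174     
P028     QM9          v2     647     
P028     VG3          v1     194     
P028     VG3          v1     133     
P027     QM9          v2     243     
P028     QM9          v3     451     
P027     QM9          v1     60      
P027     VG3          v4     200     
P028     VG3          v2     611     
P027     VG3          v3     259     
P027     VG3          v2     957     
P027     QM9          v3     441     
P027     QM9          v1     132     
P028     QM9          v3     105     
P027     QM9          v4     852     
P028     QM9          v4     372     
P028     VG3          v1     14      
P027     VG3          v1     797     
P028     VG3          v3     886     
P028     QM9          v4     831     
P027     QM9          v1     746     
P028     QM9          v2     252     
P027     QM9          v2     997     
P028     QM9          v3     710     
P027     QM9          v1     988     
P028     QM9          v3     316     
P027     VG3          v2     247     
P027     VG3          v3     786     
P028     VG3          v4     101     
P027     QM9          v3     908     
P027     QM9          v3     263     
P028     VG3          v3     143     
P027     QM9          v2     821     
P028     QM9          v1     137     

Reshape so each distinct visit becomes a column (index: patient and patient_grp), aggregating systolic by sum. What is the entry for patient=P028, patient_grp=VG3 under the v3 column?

2505

Rows with patient=P028, patient_grp=VG3 and visit=v3: systolic values are 182, 436, 363, 495, 886, 143.
182 + 436 + 363 + 495 + 886 + 143 = 2505.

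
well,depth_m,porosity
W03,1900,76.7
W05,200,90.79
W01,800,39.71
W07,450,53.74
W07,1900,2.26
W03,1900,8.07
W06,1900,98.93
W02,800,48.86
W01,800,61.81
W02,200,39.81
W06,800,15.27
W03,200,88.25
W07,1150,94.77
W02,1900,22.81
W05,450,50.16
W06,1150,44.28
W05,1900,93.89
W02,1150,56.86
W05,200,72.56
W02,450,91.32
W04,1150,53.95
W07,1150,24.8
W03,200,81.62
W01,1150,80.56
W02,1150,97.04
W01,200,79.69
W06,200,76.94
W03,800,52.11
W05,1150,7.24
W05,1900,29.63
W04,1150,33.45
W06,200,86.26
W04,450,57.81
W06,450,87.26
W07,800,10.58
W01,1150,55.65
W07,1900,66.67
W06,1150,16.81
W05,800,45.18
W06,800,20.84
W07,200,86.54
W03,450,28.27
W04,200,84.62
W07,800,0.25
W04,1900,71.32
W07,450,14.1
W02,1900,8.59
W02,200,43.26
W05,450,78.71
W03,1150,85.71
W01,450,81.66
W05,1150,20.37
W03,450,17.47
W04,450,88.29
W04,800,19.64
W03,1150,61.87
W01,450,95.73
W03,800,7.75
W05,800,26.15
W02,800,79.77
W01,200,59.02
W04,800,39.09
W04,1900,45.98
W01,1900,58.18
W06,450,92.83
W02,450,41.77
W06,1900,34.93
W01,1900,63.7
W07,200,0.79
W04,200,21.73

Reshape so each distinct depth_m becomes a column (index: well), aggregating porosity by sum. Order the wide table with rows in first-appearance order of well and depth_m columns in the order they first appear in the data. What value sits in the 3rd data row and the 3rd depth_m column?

With rows in first-appearance order of well, row 3 is well=W01. depth_m columns in first-appearance order: 1900, 200, 800, 450, 1150; column 3 is 800.
Long rows with well=W01, depth_m=800: 39.71 + 61.81 = 101.52.

101.52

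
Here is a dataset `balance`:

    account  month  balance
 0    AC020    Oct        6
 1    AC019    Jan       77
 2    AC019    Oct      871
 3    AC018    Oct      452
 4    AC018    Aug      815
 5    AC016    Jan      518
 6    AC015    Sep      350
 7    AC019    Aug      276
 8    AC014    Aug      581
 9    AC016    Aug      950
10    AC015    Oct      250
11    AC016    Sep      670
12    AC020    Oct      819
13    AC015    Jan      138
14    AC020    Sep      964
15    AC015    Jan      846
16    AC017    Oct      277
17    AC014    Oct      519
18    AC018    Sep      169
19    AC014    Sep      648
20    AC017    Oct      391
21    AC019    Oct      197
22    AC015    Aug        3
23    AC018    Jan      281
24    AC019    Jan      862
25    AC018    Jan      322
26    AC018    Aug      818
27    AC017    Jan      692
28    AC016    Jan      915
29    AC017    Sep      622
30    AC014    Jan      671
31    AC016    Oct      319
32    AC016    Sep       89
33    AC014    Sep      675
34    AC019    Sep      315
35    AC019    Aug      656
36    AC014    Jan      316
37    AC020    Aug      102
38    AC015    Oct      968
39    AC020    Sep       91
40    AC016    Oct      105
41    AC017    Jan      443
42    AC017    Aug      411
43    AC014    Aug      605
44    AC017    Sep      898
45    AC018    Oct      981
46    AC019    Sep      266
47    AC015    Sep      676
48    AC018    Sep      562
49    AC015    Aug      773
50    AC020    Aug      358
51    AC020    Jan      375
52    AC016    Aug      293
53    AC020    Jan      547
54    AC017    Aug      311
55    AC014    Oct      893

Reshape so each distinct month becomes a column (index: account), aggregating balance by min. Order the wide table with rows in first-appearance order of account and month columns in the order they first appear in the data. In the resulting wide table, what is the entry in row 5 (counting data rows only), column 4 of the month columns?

With rows in first-appearance order of account, row 5 is account=AC015. month columns in first-appearance order: Oct, Jan, Aug, Sep; column 4 is Sep.
Long rows with account=AC015, month=Sep: min(350, 676) = 350.

350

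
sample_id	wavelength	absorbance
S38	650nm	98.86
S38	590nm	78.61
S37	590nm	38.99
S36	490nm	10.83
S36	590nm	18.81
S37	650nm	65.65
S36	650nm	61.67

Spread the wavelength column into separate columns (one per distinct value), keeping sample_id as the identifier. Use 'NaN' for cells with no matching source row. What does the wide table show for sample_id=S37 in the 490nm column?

NaN

No long-format row has sample_id=S37 and wavelength=490nm, so the cell is NaN.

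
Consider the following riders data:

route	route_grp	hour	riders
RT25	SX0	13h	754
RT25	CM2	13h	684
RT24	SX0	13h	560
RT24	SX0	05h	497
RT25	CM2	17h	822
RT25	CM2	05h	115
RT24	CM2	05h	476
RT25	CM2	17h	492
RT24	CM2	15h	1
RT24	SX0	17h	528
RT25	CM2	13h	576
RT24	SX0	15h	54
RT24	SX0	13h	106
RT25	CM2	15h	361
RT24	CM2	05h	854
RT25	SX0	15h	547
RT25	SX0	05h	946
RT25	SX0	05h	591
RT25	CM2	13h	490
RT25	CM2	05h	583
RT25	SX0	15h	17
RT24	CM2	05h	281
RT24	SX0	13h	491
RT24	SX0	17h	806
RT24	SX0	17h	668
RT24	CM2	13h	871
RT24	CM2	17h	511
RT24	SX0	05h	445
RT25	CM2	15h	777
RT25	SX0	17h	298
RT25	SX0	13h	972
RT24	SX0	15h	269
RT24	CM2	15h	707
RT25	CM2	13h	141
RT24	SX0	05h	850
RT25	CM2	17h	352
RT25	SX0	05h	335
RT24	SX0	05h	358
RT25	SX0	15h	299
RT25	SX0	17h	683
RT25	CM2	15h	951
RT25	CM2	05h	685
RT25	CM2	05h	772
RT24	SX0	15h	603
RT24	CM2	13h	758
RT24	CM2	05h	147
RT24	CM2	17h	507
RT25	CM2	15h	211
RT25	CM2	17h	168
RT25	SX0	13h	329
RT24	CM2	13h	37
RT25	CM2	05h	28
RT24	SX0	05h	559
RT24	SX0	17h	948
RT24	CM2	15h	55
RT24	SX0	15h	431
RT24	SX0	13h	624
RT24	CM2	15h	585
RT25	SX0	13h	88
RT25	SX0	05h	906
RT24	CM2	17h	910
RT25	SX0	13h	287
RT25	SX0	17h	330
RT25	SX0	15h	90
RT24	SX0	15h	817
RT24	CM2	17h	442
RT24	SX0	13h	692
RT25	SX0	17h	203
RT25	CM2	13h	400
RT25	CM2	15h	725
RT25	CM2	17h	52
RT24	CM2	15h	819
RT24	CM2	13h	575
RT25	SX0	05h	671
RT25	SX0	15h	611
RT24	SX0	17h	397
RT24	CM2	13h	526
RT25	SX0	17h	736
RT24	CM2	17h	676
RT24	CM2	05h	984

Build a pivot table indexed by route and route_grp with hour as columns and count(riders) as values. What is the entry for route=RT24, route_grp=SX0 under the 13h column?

Rows with route=RT24, route_grp=SX0 and hour=13h: riders values are 560, 106, 491, 624, 692.
5 rows match — count = 5.

5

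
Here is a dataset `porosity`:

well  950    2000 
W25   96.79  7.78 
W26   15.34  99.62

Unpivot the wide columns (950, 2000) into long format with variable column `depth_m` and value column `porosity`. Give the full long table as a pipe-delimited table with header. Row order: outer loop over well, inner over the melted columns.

| well | depth_m | porosity |
| W25 | 950 | 96.79 |
| W25 | 2000 | 7.78 |
| W26 | 950 | 15.34 |
| W26 | 2000 | 99.62 |

Each (well, column) pair becomes one row: 2 × 2 = 4 rows.
For example, (W25, 950) → porosity=96.79.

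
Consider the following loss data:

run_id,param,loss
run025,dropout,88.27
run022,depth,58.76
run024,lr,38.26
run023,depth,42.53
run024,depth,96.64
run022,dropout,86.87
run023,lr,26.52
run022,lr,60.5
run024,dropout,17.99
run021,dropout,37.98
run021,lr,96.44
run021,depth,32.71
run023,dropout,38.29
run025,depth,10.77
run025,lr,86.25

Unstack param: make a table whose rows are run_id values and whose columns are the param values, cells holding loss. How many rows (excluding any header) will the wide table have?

5

5 distinct run_id values → 5 rows.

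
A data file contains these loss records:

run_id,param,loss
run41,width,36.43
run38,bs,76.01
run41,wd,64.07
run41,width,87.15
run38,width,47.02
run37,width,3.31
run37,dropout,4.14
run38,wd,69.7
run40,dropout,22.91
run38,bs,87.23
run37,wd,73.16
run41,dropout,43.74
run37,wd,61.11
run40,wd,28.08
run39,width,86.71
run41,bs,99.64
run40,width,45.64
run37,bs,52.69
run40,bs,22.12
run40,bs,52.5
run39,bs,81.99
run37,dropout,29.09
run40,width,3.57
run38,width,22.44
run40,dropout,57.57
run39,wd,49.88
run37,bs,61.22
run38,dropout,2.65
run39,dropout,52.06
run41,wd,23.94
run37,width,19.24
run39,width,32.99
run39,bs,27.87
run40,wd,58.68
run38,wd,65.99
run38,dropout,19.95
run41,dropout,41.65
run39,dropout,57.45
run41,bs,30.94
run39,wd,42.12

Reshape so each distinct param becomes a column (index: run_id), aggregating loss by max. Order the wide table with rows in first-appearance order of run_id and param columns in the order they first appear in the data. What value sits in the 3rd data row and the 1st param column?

With rows in first-appearance order of run_id, row 3 is run_id=run37. param columns in first-appearance order: width, bs, wd, dropout; column 1 is width.
Long rows with run_id=run37, param=width: max(3.31, 19.24) = 19.24.

19.24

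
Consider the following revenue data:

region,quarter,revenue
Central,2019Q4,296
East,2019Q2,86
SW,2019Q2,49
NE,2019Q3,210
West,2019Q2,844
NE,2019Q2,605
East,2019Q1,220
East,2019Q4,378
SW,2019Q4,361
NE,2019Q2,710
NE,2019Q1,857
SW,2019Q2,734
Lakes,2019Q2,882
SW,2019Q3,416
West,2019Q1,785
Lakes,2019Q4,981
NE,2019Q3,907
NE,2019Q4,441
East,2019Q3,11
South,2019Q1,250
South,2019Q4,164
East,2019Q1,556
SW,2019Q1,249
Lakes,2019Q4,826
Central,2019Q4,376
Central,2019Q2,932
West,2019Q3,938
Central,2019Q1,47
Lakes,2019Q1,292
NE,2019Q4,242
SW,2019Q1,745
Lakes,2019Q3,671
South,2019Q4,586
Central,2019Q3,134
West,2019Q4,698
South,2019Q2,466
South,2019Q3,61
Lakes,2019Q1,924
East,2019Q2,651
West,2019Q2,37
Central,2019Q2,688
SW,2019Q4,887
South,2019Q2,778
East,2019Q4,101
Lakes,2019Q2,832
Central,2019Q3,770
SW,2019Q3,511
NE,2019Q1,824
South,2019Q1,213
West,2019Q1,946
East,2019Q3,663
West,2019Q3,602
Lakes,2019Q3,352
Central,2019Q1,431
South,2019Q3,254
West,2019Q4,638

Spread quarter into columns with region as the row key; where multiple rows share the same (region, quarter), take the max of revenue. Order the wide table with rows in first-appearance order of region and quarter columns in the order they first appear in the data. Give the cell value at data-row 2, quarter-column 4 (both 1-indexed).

With rows in first-appearance order of region, row 2 is region=East. quarter columns in first-appearance order: 2019Q4, 2019Q2, 2019Q3, 2019Q1; column 4 is 2019Q1.
Long rows with region=East, quarter=2019Q1: max(220, 556) = 556.

556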